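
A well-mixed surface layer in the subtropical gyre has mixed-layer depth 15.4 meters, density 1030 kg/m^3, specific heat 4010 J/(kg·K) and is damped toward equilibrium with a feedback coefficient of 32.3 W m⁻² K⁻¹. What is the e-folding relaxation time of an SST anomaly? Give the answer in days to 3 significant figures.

22.8 days

Areal heat capacity C = ρ c_p D = 1030 × 4010 × 15.4 = 6.36×10^7 J/(m²·K).
Relaxation time τ = C / λ = 6.36×10^7 / 32.3 = 1.97×10^6 s.
In days: 1.97×10^6 s / (86400 s/day) = 22.8 days.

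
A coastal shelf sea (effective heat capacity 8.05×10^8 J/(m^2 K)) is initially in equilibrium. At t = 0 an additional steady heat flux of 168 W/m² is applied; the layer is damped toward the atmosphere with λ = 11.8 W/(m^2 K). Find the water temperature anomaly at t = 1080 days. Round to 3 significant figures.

10.6 K

Areal heat capacity C = 8.05×10^8 J/(m^2 K) (given).
τ = C / λ = 8.05×10^8 / 11.8 = 6.82×10^7 s.
Equilibrium anomaly ΔT_eq = F / λ = 168 / 11.8 = 14.2 K.
t = 1080 days = 9.33×10^7 s, so t/τ = 1.37.
ΔT(t) = ΔT_eq (1 − e^(−t/τ)) = 14.2 × (1 − e^−1.37) = 10.6 K.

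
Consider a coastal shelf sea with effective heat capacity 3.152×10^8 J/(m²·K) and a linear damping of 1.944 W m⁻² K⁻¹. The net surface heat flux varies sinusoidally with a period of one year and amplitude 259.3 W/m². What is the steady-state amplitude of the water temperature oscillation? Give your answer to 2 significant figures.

4.1 K

Areal heat capacity C = 3.152×10^8 J/(m²·K) (given).
Angular frequency ω = 2π / T = 2π / 3.15×10^7 s = 1.99×10^-7 s⁻¹.
√((Cω)² + λ²) = √((62.8)² + 1.944²) = 62.8 W/(m²·K).
Amplitude A = F₀ / √((Cω)²+λ²) = 259.3 / 62.8 = 4.13 K.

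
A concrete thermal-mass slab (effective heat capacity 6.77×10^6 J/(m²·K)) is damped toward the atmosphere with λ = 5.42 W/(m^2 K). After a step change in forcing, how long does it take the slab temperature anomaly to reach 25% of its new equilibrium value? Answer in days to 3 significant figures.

4.16 days

Areal heat capacity C = 6.77×10^6 J/(m²·K) (given).
τ = C / λ = 6.77×10^6 / 5.42 = 1.25×10^6 s.
Fraction reached: 1 − e^(−t/τ) = 0.25 ⇒ t = −τ ln(1 − 0.25) = τ × 0.288.
t = 3.59×10^5 s = 4.16 days.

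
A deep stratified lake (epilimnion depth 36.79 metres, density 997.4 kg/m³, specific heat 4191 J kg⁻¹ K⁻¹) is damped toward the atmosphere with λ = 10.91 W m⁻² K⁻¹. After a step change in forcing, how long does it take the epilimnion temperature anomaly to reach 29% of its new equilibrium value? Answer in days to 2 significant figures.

56 days

Areal heat capacity C = ρ c_p D = 997.4 × 4191 × 36.79 = 1.54×10^8 J m⁻² K⁻¹.
τ = C / λ = 1.54×10^8 / 10.91 = 1.41×10^7 s.
Fraction reached: 1 − e^(−t/τ) = 0.29 ⇒ t = −τ ln(1 − 0.29) = τ × 0.342.
t = 4.83×10^6 s = 55.9 days.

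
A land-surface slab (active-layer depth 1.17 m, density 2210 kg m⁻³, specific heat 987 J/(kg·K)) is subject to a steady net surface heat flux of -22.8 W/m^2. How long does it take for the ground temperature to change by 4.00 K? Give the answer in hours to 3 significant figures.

Areal heat capacity C = ρ c_p D = 2210 × 987 × 1.17 = 2.55×10^6 J m⁻² K⁻¹.
Time required: Δt = C ΔT / F = 2.55×10^6 × -4.00 / -22.8 = 4.48×10^5 s.
In hours: 4.48×10^5 s / (3600 s/hour) = 124 hours.

124 hours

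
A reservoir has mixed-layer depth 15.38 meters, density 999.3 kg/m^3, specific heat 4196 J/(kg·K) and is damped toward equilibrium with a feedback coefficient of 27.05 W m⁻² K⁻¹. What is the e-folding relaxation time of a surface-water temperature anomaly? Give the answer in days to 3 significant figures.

Areal heat capacity C = ρ c_p D = 999.3 × 4196 × 15.38 = 6.45×10^7 J/(m²·K).
Relaxation time τ = C / λ = 6.45×10^7 / 27.05 = 2.38×10^6 s.
In days: 2.38×10^6 s / (86400 s/day) = 27.6 days.

27.6 days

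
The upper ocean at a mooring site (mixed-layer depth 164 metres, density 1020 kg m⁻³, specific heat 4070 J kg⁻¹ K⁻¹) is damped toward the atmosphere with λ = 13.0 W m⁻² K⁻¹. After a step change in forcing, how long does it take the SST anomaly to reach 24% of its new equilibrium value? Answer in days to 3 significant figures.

166 days

Areal heat capacity C = ρ c_p D = 1020 × 4070 × 164 = 6.81×10^8 J/(m²·K).
τ = C / λ = 6.81×10^8 / 13.0 = 5.24×10^7 s.
Fraction reached: 1 − e^(−t/τ) = 0.24 ⇒ t = −τ ln(1 − 0.24) = τ × 0.274.
t = 1.44×10^7 s = 166 days.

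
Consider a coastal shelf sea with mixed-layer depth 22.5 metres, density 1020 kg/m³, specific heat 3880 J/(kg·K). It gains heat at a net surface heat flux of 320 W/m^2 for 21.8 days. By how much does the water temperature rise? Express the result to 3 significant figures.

Areal heat capacity C = ρ c_p D = 1020 × 3880 × 22.5 = 8.90×10^7 J/(m^2 K).
Net heat input Q = F Δt = 320 × (21.8 days × 86400 s/day) = 6.03×10^8 J/m².
ΔT = Q / C = 6.03×10^8 / 8.90×10^7 = 6.77 K.

6.77 K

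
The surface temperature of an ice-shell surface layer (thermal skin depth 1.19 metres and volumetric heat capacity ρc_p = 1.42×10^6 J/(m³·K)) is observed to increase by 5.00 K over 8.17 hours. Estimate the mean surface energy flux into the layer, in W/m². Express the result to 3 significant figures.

287

Areal heat capacity C = ρc_p × D = 1.42×10^6 × 1.19 = 1.69×10^6 J/(m²·K).
Required heat per unit area: Q = C ΔT = 1.69×10^6 × 5.00 = 8.45×10^6 J/m².
Flux F = Q / Δt = 8.45×10^6 / 29400 s = 287 W/m².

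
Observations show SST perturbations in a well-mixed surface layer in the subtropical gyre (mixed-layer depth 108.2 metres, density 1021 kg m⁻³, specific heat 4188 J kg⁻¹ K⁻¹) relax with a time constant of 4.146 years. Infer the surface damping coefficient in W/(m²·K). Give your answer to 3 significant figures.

Areal heat capacity C = ρ c_p D = 1021 × 4188 × 108.2 = 4.63×10^8 J/(m^2 K).
τ = 4.146 years = 1.31×10^8 s.
λ = C / τ = 4.63×10^8 / 1.31×10^8 = 3.54 W/(m²·K).

3.54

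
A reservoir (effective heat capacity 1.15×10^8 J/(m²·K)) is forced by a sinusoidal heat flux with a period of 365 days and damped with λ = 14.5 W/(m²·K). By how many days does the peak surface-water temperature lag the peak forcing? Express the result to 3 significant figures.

Areal heat capacity C = 1.15×10^8 J/(m²·K) (given).
ω = 2π / 3.15×10^7 s = 1.99×10^-7 s⁻¹.
Phase lag φ = arctan(Cω/λ) = arctan(22.9/14.5) = 1.01 rad.
Time lag = φ / ω = 1.01 / 1.99×10^-7 = 5.05×10^6 s = 58.5 days.

58.5 days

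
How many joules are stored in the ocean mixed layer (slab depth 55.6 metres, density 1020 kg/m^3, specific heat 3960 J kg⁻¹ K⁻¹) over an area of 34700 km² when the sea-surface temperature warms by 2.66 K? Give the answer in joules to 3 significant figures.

2.07×10^19 J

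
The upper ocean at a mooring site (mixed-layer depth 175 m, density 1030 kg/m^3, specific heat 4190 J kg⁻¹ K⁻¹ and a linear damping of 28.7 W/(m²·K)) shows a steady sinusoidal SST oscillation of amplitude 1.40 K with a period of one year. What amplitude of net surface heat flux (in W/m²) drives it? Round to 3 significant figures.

214

Areal heat capacity C = ρ c_p D = 1030 × 4190 × 175 = 7.55×10^8 J m⁻² K⁻¹.
ω = 2π / 3.15×10^7 s = 1.99×10^-7 s⁻¹.
√((Cω)² + λ²) = √((150)² + 28.7²) = 153 W/(m²·K).
F₀ = A × √((Cω)²+λ²) = 1.40 × 153 = 214 W/m².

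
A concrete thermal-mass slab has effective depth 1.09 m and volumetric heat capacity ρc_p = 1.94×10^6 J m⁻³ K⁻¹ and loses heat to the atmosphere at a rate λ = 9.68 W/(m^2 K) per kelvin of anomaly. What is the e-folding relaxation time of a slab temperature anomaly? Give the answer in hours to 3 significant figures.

Areal heat capacity C = ρc_p × D = 1.94×10^6 × 1.09 = 2.11×10^6 J/(m^2 K).
Relaxation time τ = C / λ = 2.11×10^6 / 9.68 = 2.18×10^5 s.
In hours: 2.18×10^5 s / (3600 s/hour) = 60.7 hours.

60.7 hours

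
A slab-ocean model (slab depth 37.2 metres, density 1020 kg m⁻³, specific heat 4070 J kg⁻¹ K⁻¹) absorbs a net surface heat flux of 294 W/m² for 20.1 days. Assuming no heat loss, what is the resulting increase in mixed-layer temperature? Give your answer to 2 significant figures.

Areal heat capacity C = ρ c_p D = 1020 × 4070 × 37.2 = 1.54×10^8 J/(m²·K).
Net heat input Q = F Δt = 294 × (20.1 days × 86400 s/day) = 5.11×10^8 J/m².
ΔT = Q / C = 5.11×10^8 / 1.54×10^8 = 3.31 K.

3.3 K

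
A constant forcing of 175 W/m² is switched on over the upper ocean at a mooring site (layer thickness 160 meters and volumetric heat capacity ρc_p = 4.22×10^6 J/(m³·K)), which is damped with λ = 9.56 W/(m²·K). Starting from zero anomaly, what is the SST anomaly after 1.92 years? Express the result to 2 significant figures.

11 K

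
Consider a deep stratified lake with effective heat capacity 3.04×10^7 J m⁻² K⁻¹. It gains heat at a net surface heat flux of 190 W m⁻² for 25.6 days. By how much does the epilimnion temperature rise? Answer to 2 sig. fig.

14 K

Areal heat capacity C = 3.04×10^7 J m⁻² K⁻¹ (given).
Net heat input Q = F Δt = 190 × (25.6 days × 86400 s/day) = 4.20×10^8 J/m².
ΔT = Q / C = 4.20×10^8 / 3.04×10^7 = 13.8 K.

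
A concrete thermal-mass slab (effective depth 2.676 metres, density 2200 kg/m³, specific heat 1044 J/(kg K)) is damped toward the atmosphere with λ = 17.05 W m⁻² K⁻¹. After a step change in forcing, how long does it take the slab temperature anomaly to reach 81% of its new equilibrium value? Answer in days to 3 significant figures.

Areal heat capacity C = ρ c_p D = 2200 × 1044 × 2.676 = 6.15×10^6 J/(m^2 K).
τ = C / λ = 6.15×10^6 / 17.05 = 3.60×10^5 s.
Fraction reached: 1 − e^(−t/τ) = 0.81 ⇒ t = −τ ln(1 − 0.81) = τ × 1.66.
t = 5.99×10^5 s = 6.93 days.

6.93 days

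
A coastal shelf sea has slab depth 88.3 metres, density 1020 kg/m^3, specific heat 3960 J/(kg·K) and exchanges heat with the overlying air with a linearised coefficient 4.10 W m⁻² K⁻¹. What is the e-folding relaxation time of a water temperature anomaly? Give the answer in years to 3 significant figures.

Areal heat capacity C = ρ c_p D = 1020 × 3960 × 88.3 = 3.57×10^8 J/(m^2 K).
Relaxation time τ = C / λ = 3.57×10^8 / 4.10 = 8.70×10^7 s.
In years: 8.70×10^7 s / (3.156×10^7 s/year) = 2.76 years.

2.76 years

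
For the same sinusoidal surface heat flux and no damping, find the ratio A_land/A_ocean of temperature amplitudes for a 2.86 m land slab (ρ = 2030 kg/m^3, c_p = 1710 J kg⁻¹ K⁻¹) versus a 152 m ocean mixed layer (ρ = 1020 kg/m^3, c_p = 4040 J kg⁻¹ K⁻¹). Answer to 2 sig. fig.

63

C_ocean = 1020 × 4040 × 152 = 6.26×10^8 J/(m²·K).
C_land = 2030 × 1710 × 2.86 = 9.93×10^6 J/(m²·K).
Undamped amplitude ∝ 1/C, so A_land/A_ocean = C_ocean/C_land = 63.1.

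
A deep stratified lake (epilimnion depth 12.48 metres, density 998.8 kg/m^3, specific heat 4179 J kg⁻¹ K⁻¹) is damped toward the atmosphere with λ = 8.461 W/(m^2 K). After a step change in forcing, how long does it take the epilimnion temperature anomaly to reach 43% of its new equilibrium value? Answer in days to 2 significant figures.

40 days

Areal heat capacity C = ρ c_p D = 998.8 × 4179 × 12.48 = 5.21×10^7 J/(m^2 K).
τ = C / λ = 5.21×10^7 / 8.461 = 6.16×10^6 s.
Fraction reached: 1 − e^(−t/τ) = 0.43 ⇒ t = −τ ln(1 − 0.43) = τ × 0.562.
t = 3.46×10^6 s = 40.1 days.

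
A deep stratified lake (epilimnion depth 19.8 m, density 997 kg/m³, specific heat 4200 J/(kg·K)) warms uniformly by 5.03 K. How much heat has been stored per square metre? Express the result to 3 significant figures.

Areal heat capacity C = ρ c_p D = 997 × 4200 × 19.8 = 8.29×10^7 J/(m²·K).
ΔQ = C ΔT = 8.29×10^7 × 5.03 = 4.17×10^8 J/m².

4.17×10^8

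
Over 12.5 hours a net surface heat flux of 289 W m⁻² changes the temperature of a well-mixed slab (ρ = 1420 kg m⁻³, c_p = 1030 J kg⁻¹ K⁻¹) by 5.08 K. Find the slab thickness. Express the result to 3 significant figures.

Heat input Q = F Δt = 289 × 45000 s = 1.30×10^7 J/m².
Required areal heat capacity C = Q / ΔT = 2.56×10^6 J/(m²·K).
Depth D = C / (ρ c_p) = 2.56×10^6 / (1420 × 1030) = 1.75 m.

1.75 m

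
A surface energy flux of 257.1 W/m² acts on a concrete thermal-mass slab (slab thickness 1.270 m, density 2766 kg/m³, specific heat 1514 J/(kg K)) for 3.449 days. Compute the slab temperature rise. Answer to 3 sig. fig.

Areal heat capacity C = ρ c_p D = 2766 × 1514 × 1.270 = 5.32×10^6 J/(m^2 K).
Net heat input Q = F Δt = 257.1 × (3.449 days × 86400 s/day) = 7.66×10^7 J/m².
ΔT = Q / C = 7.66×10^7 / 5.32×10^6 = 14.4 K.

14.4 K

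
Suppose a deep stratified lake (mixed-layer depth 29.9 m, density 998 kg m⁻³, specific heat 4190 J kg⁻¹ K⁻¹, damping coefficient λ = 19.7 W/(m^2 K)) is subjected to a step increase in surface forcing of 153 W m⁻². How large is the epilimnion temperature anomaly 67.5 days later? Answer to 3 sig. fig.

Areal heat capacity C = ρ c_p D = 998 × 4190 × 29.9 = 1.25×10^8 J/(m²·K).
τ = C / λ = 1.25×10^8 / 19.7 = 6.35×10^6 s.
Equilibrium anomaly ΔT_eq = F / λ = 153 / 19.7 = 7.77 K.
t = 67.5 days = 5.83×10^6 s, so t/τ = 0.919.
ΔT(t) = ΔT_eq (1 − e^(−t/τ)) = 7.77 × (1 − e^−0.919) = 4.67 K.

4.67 K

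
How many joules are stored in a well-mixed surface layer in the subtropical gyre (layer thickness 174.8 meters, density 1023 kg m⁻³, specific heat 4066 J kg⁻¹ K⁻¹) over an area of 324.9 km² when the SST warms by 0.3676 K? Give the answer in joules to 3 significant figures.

8.68×10^16 J

Areal heat capacity C = ρ c_p D = 1023 × 4066 × 174.8 = 7.27×10^8 J m⁻² K⁻¹.
Heat per unit area: q = C ΔT = 7.27×10^8 × 0.3676 = 2.67×10^8 J/m².
Total heat: Q = q × A = 2.67×10^8 × (324.9 × 10⁶ m²) = 8.68×10^16 J.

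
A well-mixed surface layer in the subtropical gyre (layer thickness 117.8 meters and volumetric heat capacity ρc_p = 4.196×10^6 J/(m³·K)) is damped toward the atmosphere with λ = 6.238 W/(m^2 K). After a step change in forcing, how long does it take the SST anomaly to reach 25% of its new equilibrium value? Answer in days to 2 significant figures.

260 days

Areal heat capacity C = ρc_p × D = 4.196×10^6 × 117.8 = 4.94×10^8 J/(m^2 K).
τ = C / λ = 4.94×10^8 / 6.238 = 7.92×10^7 s.
Fraction reached: 1 − e^(−t/τ) = 0.25 ⇒ t = −τ ln(1 − 0.25) = τ × 0.288.
t = 2.28×10^7 s = 264 days.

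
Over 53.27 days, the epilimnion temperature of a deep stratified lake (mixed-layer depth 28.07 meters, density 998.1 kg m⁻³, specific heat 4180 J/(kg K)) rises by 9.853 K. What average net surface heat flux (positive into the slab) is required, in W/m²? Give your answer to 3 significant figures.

251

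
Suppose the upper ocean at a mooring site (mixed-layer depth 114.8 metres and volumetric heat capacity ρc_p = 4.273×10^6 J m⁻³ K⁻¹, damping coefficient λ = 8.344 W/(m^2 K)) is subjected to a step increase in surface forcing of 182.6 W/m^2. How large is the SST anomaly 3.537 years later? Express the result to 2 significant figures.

Areal heat capacity C = ρc_p × D = 4.273×10^6 × 114.8 = 4.91×10^8 J/(m^2 K).
τ = C / λ = 4.91×10^8 / 8.344 = 5.88×10^7 s.
Equilibrium anomaly ΔT_eq = F / λ = 182.6 / 8.344 = 21.9 K.
t = 3.537 years = 1.12×10^8 s, so t/τ = 1.90.
ΔT(t) = ΔT_eq (1 − e^(−t/τ)) = 21.9 × (1 − e^−1.90) = 18.6 K.

19 K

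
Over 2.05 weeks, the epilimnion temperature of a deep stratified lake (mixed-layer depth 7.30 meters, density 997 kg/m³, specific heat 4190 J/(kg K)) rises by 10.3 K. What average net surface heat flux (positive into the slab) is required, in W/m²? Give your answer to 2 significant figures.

Areal heat capacity C = ρ c_p D = 997 × 4190 × 7.30 = 3.05×10^7 J/(m²·K).
Required heat per unit area: Q = C ΔT = 3.05×10^7 × 10.3 = 3.14×10^8 J/m².
Flux F = Q / Δt = 3.14×10^8 / 1.24×10^6 s = 253 W/m².

250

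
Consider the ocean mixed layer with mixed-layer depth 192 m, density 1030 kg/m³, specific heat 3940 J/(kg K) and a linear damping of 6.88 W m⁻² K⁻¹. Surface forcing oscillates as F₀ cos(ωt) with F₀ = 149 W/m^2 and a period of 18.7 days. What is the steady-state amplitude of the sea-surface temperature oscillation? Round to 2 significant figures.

Areal heat capacity C = ρ c_p D = 1030 × 3940 × 192 = 7.79×10^8 J/(m^2 K).
Angular frequency ω = 2π / T = 2π / 1.62×10^6 s = 3.89×10^-6 s⁻¹.
√((Cω)² + λ²) = √((3030)² + 6.88²) = 3030 W/(m²·K).
Amplitude A = F₀ / √((Cω)²+λ²) = 149 / 3030 = 0.0492 K.

0.049 K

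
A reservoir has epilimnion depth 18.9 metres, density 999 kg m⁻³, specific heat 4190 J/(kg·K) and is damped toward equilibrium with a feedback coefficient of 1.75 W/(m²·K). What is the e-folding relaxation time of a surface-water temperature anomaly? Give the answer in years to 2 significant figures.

1.4 years

Areal heat capacity C = ρ c_p D = 999 × 4190 × 18.9 = 7.91×10^7 J/(m^2 K).
Relaxation time τ = C / λ = 7.91×10^7 / 1.75 = 4.52×10^7 s.
In years: 4.52×10^7 s / (3.156×10^7 s/year) = 1.43 years.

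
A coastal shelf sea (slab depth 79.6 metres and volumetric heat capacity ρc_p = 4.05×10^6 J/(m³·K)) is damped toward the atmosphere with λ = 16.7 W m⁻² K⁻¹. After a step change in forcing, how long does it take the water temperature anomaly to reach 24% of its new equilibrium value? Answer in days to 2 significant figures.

61 days

Areal heat capacity C = ρc_p × D = 4.05×10^6 × 79.6 = 3.22×10^8 J/(m^2 K).
τ = C / λ = 3.22×10^8 / 16.7 = 1.93×10^7 s.
Fraction reached: 1 − e^(−t/τ) = 0.24 ⇒ t = −τ ln(1 − 0.24) = τ × 0.274.
t = 5.30×10^6 s = 61.3 days.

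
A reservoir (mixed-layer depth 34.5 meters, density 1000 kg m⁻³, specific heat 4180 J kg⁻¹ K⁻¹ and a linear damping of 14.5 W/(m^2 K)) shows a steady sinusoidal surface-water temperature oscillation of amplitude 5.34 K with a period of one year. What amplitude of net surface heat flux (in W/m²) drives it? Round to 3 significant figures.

172

Areal heat capacity C = ρ c_p D = 1000 × 4180 × 34.5 = 1.44×10^8 J m⁻² K⁻¹.
ω = 2π / 3.15×10^7 s = 1.99×10^-7 s⁻¹.
√((Cω)² + λ²) = √((28.7)² + 14.5²) = 32.2 W/(m²·K).
F₀ = A × √((Cω)²+λ²) = 5.34 × 32.2 = 172 W/m².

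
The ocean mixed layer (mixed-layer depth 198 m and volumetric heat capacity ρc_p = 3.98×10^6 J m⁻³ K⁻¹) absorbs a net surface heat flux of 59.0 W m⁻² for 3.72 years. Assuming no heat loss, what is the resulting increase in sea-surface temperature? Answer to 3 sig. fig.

8.79 K

Areal heat capacity C = ρc_p × D = 3.98×10^6 × 198 = 7.88×10^8 J/(m^2 K).
Net heat input Q = F Δt = 59.0 × (3.72 years × 3.156×10^7 s/year) = 6.93×10^9 J/m².
ΔT = Q / C = 6.93×10^9 / 7.88×10^8 = 8.79 K.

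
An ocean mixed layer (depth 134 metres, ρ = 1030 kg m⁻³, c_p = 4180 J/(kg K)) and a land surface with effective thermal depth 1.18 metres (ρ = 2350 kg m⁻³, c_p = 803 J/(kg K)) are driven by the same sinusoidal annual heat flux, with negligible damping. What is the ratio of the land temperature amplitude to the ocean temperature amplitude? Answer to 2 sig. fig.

260

C_ocean = 1030 × 4180 × 134 = 5.77×10^8 J/(m²·K).
C_land = 2350 × 803 × 1.18 = 2.23×10^6 J/(m²·K).
Undamped amplitude ∝ 1/C, so A_land/A_ocean = C_ocean/C_land = 259.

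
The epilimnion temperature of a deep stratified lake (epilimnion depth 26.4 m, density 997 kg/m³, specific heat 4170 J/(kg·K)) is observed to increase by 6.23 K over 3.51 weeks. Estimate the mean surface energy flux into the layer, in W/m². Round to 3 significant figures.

Areal heat capacity C = ρ c_p D = 997 × 4170 × 26.4 = 1.10×10^8 J/(m^2 K).
Required heat per unit area: Q = C ΔT = 1.10×10^8 × 6.23 = 6.84×10^8 J/m².
Flux F = Q / Δt = 6.84×10^8 / 2.12×10^6 s = 322 W/m².

322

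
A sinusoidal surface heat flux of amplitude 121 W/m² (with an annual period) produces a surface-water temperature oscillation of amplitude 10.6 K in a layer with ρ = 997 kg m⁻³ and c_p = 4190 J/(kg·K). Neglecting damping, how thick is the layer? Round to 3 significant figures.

13.7 m

ω = 2π / 3.15×10^7 s = 1.99×10^-7 s⁻¹.
Required C = F₀ / (A ω) = 121 / (10.6 × 1.99×10^-7) = 5.73×10^7 J/(m²·K).
D = C / (ρ c_p) = 5.73×10^7 / (997 × 4190) = 13.7 m.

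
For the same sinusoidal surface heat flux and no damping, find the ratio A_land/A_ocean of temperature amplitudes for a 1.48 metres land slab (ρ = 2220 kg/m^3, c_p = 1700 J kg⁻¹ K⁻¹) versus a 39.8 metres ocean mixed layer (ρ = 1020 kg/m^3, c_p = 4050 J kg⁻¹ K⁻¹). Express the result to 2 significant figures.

C_ocean = 1020 × 4050 × 39.8 = 1.64×10^8 J/(m²·K).
C_land = 2220 × 1700 × 1.48 = 5.59×10^6 J/(m²·K).
Undamped amplitude ∝ 1/C, so A_land/A_ocean = C_ocean/C_land = 29.4.

29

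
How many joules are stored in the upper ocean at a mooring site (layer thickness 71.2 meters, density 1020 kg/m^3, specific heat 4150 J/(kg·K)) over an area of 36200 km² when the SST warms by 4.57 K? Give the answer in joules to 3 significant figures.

4.99×10^19 J

Areal heat capacity C = ρ c_p D = 1020 × 4150 × 71.2 = 3.01×10^8 J m⁻² K⁻¹.
Heat per unit area: q = C ΔT = 3.01×10^8 × 4.57 = 1.38×10^9 J/m².
Total heat: Q = q × A = 1.38×10^9 × (36200 × 10⁶ m²) = 4.99×10^19 J.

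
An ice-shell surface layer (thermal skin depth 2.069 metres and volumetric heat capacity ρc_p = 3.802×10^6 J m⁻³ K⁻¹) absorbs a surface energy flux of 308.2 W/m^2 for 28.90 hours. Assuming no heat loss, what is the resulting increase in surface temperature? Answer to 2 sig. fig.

Areal heat capacity C = ρc_p × D = 3.802×10^6 × 2.069 = 7.87×10^6 J/(m²·K).
Net heat input Q = F Δt = 308.2 × (28.90 hours × 3600 s/hour) = 3.21×10^7 J/m².
ΔT = Q / C = 3.21×10^7 / 7.87×10^6 = 4.08 K.

4.1 K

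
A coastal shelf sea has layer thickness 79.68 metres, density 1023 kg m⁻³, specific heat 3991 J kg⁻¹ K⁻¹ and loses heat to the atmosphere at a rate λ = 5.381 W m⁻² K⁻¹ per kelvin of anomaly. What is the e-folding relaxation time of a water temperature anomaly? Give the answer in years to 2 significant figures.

Areal heat capacity C = ρ c_p D = 1023 × 3991 × 79.68 = 3.25×10^8 J/(m²·K).
Relaxation time τ = C / λ = 3.25×10^8 / 5.381 = 6.05×10^7 s.
In years: 6.05×10^7 s / (3.156×10^7 s/year) = 1.92 years.

1.9 years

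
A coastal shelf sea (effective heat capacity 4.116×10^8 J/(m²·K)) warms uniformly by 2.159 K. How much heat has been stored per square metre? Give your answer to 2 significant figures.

Areal heat capacity C = 4.116×10^8 J/(m²·K) (given).
ΔQ = C ΔT = 4.12×10^8 × 2.159 = 8.89×10^8 J/m².

8.9×10^8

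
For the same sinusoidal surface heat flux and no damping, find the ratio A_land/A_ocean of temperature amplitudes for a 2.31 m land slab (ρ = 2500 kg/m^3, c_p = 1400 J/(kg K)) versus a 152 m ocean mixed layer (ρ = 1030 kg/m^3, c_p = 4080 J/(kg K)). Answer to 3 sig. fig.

C_ocean = 1030 × 4080 × 152 = 6.39×10^8 J/(m²·K).
C_land = 2500 × 1400 × 2.31 = 8.08×10^6 J/(m²·K).
Undamped amplitude ∝ 1/C, so A_land/A_ocean = C_ocean/C_land = 79.0.

79.0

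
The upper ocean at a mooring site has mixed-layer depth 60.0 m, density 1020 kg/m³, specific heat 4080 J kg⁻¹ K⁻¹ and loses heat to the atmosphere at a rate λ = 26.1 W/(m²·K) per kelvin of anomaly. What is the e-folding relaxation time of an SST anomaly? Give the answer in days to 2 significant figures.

Areal heat capacity C = ρ c_p D = 1020 × 4080 × 60.0 = 2.50×10^8 J/(m²·K).
Relaxation time τ = C / λ = 2.50×10^8 / 26.1 = 9.57×10^6 s.
In days: 9.57×10^6 s / (86400 s/day) = 111 days.

110 days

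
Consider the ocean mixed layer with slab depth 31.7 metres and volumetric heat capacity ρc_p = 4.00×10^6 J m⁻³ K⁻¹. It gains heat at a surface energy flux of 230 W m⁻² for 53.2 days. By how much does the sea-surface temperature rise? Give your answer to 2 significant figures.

8.3 K

Areal heat capacity C = ρc_p × D = 4.00×10^6 × 31.7 = 1.27×10^8 J/(m²·K).
Net heat input Q = F Δt = 230 × (53.2 days × 86400 s/day) = 1.06×10^9 J/m².
ΔT = Q / C = 1.06×10^9 / 1.27×10^8 = 8.34 K.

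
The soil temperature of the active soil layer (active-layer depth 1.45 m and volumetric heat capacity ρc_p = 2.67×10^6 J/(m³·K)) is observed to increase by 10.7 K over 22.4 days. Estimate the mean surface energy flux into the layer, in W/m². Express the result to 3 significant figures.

Areal heat capacity C = ρc_p × D = 2.67×10^6 × 1.45 = 3.87×10^6 J m⁻² K⁻¹.
Required heat per unit area: Q = C ΔT = 3.87×10^6 × 10.7 = 4.14×10^7 J/m².
Flux F = Q / Δt = 4.14×10^7 / 1.94×10^6 s = 21.4 W/m².

21.4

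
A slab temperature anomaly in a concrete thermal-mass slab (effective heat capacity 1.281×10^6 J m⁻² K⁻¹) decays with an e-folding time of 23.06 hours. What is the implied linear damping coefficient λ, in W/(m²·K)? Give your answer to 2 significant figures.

15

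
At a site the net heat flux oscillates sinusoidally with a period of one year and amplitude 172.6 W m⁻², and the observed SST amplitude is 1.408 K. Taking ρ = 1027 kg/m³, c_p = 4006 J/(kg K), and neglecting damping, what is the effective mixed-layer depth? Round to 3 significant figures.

150 m

ω = 2π / 3.15×10^7 s = 1.99×10^-7 s⁻¹.
Required C = F₀ / (A ω) = 172.6 / (1.408 × 1.99×10^-7) = 6.15×10^8 J/(m²·K).
D = C / (ρ c_p) = 6.15×10^8 / (1027 × 4006) = 150 m.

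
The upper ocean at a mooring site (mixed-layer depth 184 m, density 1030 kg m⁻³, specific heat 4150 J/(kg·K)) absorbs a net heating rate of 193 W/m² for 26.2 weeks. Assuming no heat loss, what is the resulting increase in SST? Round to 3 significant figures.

3.89 K

Areal heat capacity C = ρ c_p D = 1030 × 4150 × 184 = 7.87×10^8 J m⁻² K⁻¹.
Net heat input Q = F Δt = 193 × (26.2 weeks × 6.048×10^5 s/week) = 3.06×10^9 J/m².
ΔT = Q / C = 3.06×10^9 / 7.87×10^8 = 3.89 K.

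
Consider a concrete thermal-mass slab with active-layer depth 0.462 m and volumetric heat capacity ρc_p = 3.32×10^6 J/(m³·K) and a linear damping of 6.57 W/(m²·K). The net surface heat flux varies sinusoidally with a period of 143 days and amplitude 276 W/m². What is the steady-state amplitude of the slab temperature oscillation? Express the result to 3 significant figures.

41.7 K

Areal heat capacity C = ρc_p × D = 3.32×10^6 × 0.462 = 1.53×10^6 J/(m²·K).
Angular frequency ω = 2π / T = 2π / 1.24×10^7 s = 5.09×10^-7 s⁻¹.
√((Cω)² + λ²) = √((0.780)² + 6.57²) = 6.62 W/(m²·K).
Amplitude A = F₀ / √((Cω)²+λ²) = 276 / 6.62 = 41.7 K.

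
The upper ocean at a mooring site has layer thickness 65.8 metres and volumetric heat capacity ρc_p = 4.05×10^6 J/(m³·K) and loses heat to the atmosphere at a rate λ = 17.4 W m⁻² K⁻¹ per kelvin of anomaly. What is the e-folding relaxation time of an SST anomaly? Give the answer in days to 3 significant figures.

177 days

Areal heat capacity C = ρc_p × D = 4.05×10^6 × 65.8 = 2.66×10^8 J/(m^2 K).
Relaxation time τ = C / λ = 2.66×10^8 / 17.4 = 1.53×10^7 s.
In days: 1.53×10^7 s / (86400 s/day) = 177 days.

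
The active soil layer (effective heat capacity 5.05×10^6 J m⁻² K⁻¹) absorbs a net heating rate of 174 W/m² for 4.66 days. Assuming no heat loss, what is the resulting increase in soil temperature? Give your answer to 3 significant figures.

13.9 K

Areal heat capacity C = 5.05×10^6 J m⁻² K⁻¹ (given).
Net heat input Q = F Δt = 174 × (4.66 days × 86400 s/day) = 7.01×10^7 J/m².
ΔT = Q / C = 7.01×10^7 / 5.05×10^6 = 13.9 K.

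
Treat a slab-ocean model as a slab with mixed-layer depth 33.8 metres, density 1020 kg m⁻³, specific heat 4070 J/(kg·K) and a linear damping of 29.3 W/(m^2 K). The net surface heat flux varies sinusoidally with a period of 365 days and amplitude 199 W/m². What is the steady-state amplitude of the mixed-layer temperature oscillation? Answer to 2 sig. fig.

4.9 K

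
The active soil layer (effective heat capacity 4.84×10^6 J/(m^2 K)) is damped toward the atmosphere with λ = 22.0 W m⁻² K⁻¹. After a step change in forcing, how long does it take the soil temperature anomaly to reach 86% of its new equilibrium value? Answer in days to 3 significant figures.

Areal heat capacity C = 4.84×10^6 J/(m^2 K) (given).
τ = C / λ = 4.84×10^6 / 22.0 = 2.20×10^5 s.
Fraction reached: 1 − e^(−t/τ) = 0.86 ⇒ t = −τ ln(1 − 0.86) = τ × 1.97.
t = 4.33×10^5 s = 5.01 days.

5.01 days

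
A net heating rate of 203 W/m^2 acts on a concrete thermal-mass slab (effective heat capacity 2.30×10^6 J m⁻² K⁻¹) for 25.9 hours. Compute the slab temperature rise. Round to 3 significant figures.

8.23 K

Areal heat capacity C = 2.30×10^6 J m⁻² K⁻¹ (given).
Net heat input Q = F Δt = 203 × (25.9 hours × 3600 s/hour) = 1.89×10^7 J/m².
ΔT = Q / C = 1.89×10^7 / 2.30×10^6 = 8.23 K.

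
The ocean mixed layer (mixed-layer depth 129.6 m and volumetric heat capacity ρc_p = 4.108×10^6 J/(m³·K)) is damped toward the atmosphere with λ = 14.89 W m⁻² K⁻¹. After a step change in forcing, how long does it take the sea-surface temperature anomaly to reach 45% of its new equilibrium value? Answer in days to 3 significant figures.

247 days

Areal heat capacity C = ρc_p × D = 4.108×10^6 × 129.6 = 5.32×10^8 J/(m²·K).
τ = C / λ = 5.32×10^8 / 14.89 = 3.58×10^7 s.
Fraction reached: 1 − e^(−t/τ) = 0.45 ⇒ t = −τ ln(1 − 0.45) = τ × 0.598.
t = 2.14×10^7 s = 247 days.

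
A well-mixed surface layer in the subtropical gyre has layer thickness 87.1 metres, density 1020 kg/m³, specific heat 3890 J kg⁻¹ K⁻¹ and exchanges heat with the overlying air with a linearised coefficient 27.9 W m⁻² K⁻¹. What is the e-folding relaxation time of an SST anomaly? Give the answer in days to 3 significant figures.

Areal heat capacity C = ρ c_p D = 1020 × 3890 × 87.1 = 3.46×10^8 J/(m²·K).
Relaxation time τ = C / λ = 3.46×10^8 / 27.9 = 1.24×10^7 s.
In days: 1.24×10^7 s / (86400 s/day) = 143 days.

143 days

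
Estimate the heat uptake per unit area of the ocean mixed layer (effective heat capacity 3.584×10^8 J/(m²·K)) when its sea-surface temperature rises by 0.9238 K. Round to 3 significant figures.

Areal heat capacity C = 3.584×10^8 J/(m²·K) (given).
ΔQ = C ΔT = 3.58×10^8 × 0.9238 = 3.31×10^8 J/m².

3.31×10^8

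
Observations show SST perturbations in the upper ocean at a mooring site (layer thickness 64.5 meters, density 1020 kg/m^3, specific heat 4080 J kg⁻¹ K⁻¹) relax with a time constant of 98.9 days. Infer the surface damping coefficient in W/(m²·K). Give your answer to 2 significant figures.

31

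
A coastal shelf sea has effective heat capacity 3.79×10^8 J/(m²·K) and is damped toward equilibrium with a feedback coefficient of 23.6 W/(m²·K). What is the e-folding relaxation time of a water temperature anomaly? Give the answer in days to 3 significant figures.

Areal heat capacity C = 3.79×10^8 J/(m²·K) (given).
Relaxation time τ = C / λ = 3.79×10^8 / 23.6 = 1.61×10^7 s.
In days: 1.61×10^7 s / (86400 s/day) = 186 days.

186 days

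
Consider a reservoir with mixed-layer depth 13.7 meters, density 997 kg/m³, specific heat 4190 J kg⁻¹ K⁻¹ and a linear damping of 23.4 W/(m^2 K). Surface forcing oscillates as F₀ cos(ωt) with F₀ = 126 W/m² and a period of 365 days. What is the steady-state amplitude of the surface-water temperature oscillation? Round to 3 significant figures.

Areal heat capacity C = ρ c_p D = 997 × 4190 × 13.7 = 5.72×10^7 J/(m^2 K).
Angular frequency ω = 2π / T = 2π / 3.15×10^7 s = 1.99×10^-7 s⁻¹.
√((Cω)² + λ²) = √((11.4)² + 23.4²) = 26.0 W/(m²·K).
Amplitude A = F₀ / √((Cω)²+λ²) = 126 / 26.0 = 4.84 K.

4.84 K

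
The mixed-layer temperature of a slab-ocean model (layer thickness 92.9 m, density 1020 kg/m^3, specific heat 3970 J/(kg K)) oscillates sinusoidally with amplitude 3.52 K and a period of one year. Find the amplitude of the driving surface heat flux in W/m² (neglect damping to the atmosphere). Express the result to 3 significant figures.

264

Areal heat capacity C = ρ c_p D = 1020 × 3970 × 92.9 = 3.76×10^8 J/(m^2 K).
ω = 2π / 3.15×10^7 s = 1.99×10^-7 s⁻¹.
Cω = 3.76×10^8 × 1.99×10^-7 = 75.0 W/(m²·K).
F₀ = A × Cω = 3.52 × 75.0 = 264 W/m².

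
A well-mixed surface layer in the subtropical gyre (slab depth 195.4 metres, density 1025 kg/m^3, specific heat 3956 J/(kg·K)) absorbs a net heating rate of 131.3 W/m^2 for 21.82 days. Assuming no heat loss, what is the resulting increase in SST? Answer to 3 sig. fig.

Areal heat capacity C = ρ c_p D = 1025 × 3956 × 195.4 = 7.92×10^8 J/(m^2 K).
Net heat input Q = F Δt = 131.3 × (21.82 days × 86400 s/day) = 2.48×10^8 J/m².
ΔT = Q / C = 2.48×10^8 / 7.92×10^8 = 0.312 K.

0.312 K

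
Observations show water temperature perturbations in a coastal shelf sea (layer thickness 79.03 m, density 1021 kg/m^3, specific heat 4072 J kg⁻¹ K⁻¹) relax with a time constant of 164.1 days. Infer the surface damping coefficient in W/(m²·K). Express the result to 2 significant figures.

Areal heat capacity C = ρ c_p D = 1021 × 4072 × 79.03 = 3.29×10^8 J/(m²·K).
τ = 164.1 days = 1.42×10^7 s.
λ = C / τ = 3.29×10^8 / 1.42×10^7 = 23.2 W/(m²·K).

23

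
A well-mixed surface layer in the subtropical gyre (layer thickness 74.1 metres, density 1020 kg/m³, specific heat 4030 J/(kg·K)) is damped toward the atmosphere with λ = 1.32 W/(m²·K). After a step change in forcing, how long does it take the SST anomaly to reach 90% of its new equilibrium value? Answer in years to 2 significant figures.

Areal heat capacity C = ρ c_p D = 1020 × 4030 × 74.1 = 3.05×10^8 J m⁻² K⁻¹.
τ = C / λ = 3.05×10^8 / 1.32 = 2.31×10^8 s.
Fraction reached: 1 − e^(−t/τ) = 0.90 ⇒ t = −τ ln(1 − 0.90) = τ × 2.30.
t = 5.31×10^8 s = 16.8 years.

17 years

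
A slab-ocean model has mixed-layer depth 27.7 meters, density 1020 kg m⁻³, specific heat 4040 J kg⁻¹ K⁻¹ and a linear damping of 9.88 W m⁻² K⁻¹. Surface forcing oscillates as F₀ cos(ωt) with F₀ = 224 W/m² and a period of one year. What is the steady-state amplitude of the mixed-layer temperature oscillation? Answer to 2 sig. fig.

9.0 K

Areal heat capacity C = ρ c_p D = 1020 × 4040 × 27.7 = 1.14×10^8 J/(m^2 K).
Angular frequency ω = 2π / T = 2π / 3.15×10^7 s = 1.99×10^-7 s⁻¹.
√((Cω)² + λ²) = √((22.7)² + 9.88²) = 24.8 W/(m²·K).
Amplitude A = F₀ / √((Cω)²+λ²) = 224 / 24.8 = 9.03 K.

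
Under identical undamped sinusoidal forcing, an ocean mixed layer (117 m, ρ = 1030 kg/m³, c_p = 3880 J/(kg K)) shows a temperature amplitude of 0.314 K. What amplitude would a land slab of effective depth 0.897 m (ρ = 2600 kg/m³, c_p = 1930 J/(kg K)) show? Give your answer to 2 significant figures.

C_ocean = 4.68×10^8 J/(m²·K); C_land = 4.50×10^6 J/(m²·K).
A ∝ 1/C ⇒ A_land = A_ocean × C_ocean/C_land = 0.314 × 104 = 32.6 K.

33 K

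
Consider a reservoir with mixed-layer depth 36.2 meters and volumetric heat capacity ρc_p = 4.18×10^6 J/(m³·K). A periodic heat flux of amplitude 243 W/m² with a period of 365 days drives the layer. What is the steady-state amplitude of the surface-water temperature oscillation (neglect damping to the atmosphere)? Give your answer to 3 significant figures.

8.06 K

Areal heat capacity C = ρc_p × D = 4.18×10^6 × 36.2 = 1.51×10^8 J m⁻² K⁻¹.
Angular frequency ω = 2π / T = 2π / 3.15×10^7 s = 1.99×10^-7 s⁻¹.
Cω = 1.51×10^8 × 1.99×10^-7 = 30.1 W/(m²·K).
Amplitude A = F₀ / (Cω) = 243 / 30.1 = 8.06 K.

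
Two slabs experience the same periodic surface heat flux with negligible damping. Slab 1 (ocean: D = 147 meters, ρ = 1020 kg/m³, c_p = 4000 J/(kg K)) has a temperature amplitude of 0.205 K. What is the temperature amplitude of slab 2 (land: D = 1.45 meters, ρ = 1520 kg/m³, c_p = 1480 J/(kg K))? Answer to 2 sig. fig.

38 K

C_ocean = 6.00×10^8 J/(m²·K); C_land = 3.26×10^6 J/(m²·K).
A ∝ 1/C ⇒ A_land = A_ocean × C_ocean/C_land = 0.205 × 184 = 37.7 K.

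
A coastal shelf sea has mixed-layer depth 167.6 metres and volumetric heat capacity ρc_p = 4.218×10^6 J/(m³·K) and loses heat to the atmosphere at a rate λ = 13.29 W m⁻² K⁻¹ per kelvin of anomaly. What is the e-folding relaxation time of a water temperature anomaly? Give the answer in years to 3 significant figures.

Areal heat capacity C = ρc_p × D = 4.218×10^6 × 167.6 = 7.07×10^8 J/(m^2 K).
Relaxation time τ = C / λ = 7.07×10^8 / 13.29 = 5.32×10^7 s.
In years: 5.32×10^7 s / (3.156×10^7 s/year) = 1.69 years.

1.69 years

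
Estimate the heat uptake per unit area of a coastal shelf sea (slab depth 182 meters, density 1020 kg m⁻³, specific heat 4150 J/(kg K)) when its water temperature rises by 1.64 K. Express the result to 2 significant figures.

Areal heat capacity C = ρ c_p D = 1020 × 4150 × 182 = 7.70×10^8 J m⁻² K⁻¹.
ΔQ = C ΔT = 7.70×10^8 × 1.64 = 1.26×10^9 J/m².

1.3×10^9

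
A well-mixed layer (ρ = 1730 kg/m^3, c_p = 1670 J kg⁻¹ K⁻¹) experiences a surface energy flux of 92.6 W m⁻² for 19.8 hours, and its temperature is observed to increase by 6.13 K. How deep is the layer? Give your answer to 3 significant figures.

Heat input Q = F Δt = 92.6 × 71300 s = 6.60×10^6 J/m².
Required areal heat capacity C = Q / ΔT = 1.08×10^6 J/(m²·K).
Depth D = C / (ρ c_p) = 1.08×10^6 / (1730 × 1670) = 0.373 m.

0.373 m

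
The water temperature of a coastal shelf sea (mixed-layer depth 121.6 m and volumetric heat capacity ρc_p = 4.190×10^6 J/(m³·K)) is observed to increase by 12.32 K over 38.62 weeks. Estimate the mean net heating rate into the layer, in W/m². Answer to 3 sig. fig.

Areal heat capacity C = ρc_p × D = 4.190×10^6 × 121.6 = 5.10×10^8 J/(m²·K).
Required heat per unit area: Q = C ΔT = 5.10×10^8 × 12.32 = 6.28×10^9 J/m².
Flux F = Q / Δt = 6.28×10^9 / 2.34×10^7 s = 269 W/m².

269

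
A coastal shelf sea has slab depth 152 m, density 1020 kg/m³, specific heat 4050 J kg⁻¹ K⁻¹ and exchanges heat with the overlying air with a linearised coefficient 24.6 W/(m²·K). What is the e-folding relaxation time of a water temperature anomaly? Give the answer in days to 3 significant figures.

Areal heat capacity C = ρ c_p D = 1020 × 4050 × 152 = 6.28×10^8 J/(m²·K).
Relaxation time τ = C / λ = 6.28×10^8 / 24.6 = 2.55×10^7 s.
In days: 2.55×10^7 s / (86400 s/day) = 295 days.

295 days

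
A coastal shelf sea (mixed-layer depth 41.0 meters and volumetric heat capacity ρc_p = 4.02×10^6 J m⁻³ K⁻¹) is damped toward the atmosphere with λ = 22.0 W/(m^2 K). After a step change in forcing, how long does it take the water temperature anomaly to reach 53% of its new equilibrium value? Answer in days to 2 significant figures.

Areal heat capacity C = ρc_p × D = 4.02×10^6 × 41.0 = 1.65×10^8 J/(m^2 K).
τ = C / λ = 1.65×10^8 / 22.0 = 7.49×10^6 s.
Fraction reached: 1 − e^(−t/τ) = 0.53 ⇒ t = −τ ln(1 − 0.53) = τ × 0.755.
t = 5.66×10^6 s = 65.5 days.

65 days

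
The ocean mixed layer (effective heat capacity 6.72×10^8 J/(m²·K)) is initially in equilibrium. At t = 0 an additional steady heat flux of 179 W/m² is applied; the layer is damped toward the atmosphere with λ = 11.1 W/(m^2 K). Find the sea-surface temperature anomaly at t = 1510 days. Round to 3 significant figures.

14.3 K

Areal heat capacity C = 6.72×10^8 J/(m²·K) (given).
τ = C / λ = 6.72×10^8 / 11.1 = 6.05×10^7 s.
Equilibrium anomaly ΔT_eq = F / λ = 179 / 11.1 = 16.1 K.
t = 1510 days = 1.30×10^8 s, so t/τ = 2.15.
ΔT(t) = ΔT_eq (1 − e^(−t/τ)) = 16.1 × (1 − e^−2.15) = 14.3 K.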